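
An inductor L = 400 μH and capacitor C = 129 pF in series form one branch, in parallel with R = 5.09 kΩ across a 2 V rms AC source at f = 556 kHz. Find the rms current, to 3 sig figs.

ω = 2πf = 3.493e+06 rad/s
X_L = ωL = 1400 Ω
X_C = 1/(ωC) = 2220 Ω
Branch 1: Z₁ = R = 5090 Ω
Branch 2 (series LC): Z₂ = j(X_L − X_C) = −j822 Ω
Parallel: Z = Z₁Z₂/(Z₁+Z₂), |Z| = 811 Ω, ∠Z = -80.8°
I = V/|Z| = 2/811 = 2.47 mA

2.47 mA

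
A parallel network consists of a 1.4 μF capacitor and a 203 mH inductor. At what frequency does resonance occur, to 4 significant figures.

ω₀ = 1/√(LC) = 1/√(0.203 × 1.4e-06) = 1876 rad/s
f₀ = ω₀/(2π) = 298.5 Hz

298.5 Hz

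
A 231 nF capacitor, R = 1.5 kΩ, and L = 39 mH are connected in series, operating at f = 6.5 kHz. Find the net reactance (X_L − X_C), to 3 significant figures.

ω = 2πf = 40840 rad/s
X_L = ωL = 1590 Ω
X_C = 1/(ωC) = 106 Ω
X = 1590 − 106 = 1490 Ω

1490 Ω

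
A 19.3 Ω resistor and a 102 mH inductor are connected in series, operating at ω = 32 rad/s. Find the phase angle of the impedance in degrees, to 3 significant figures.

X_L = ωL = 3.26 Ω
Z = 19.3 + j3.26 Ω
|Z| = √(19.3² + 3.26²) = 19.6 Ω
∠Z = arctan(3.26/19.3) = 9.60°

9.60°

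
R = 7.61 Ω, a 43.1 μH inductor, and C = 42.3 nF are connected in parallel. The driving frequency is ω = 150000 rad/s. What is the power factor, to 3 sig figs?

0.663

X_L = ωL = 6.46 Ω
X_C = 1/(ωC) = 158 Ω
Parallel: admittances add. Y = 1/R + 1/(jωL) + jωC
Y = (0.131 − j0.148) S
|Y| = 0.198 S → |Z| = 1/|Y| = 5.05 Ω, ∠Z = −∠Y = 48.5°
cos φ = cos(48.5°) = 0.663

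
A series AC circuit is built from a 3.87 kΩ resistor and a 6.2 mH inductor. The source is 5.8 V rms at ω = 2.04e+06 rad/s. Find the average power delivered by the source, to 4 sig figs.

X_L = ωL = 12650 Ω
Z = 3870 + j12650 Ω
|Z| = √(3870² + 12650²) = 13230 Ω
∠Z = arctan(12650/3870) = 72.99°
I = V/|Z| = 438.5 μA
P = VI cos φ = 5.8 × 0.0004385 × cos(72.99°) = 744.1 μW

744.1 μW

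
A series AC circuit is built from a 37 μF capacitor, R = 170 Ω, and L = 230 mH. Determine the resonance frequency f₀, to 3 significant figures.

54.6 Hz

ω₀ = 1/√(LC) = 1/√(0.23 × 3.7e-05) = 342.8 rad/s
f₀ = ω₀/(2π) = 54.6 Hz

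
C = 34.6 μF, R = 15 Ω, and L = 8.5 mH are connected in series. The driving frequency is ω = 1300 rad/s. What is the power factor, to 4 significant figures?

0.8017

X_L = ωL = 11.05 Ω
X_C = 1/(ωC) = 22.23 Ω
Net reactance X = X_L − X_C = -11.18 Ω
Z = 15.00 − j11.18 Ω
|Z| = √(15.00² + 11.18²) = 18.71 Ω
∠Z = arctan(-11.18/15.00) = -36.70°
cos φ = cos(-36.70°) = 0.8017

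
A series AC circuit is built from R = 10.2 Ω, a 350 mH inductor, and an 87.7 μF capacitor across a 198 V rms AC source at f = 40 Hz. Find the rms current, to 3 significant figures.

4.52 A

ω = 2πf = 251.3 rad/s
X_L = ωL = 88.0 Ω
X_C = 1/(ωC) = 45.4 Ω
Net reactance X = X_L − X_C = 42.6 Ω
Z = 10.2 + j42.6 Ω
|Z| = √(10.2² + 42.6²) = 43.8 Ω
I = V/|Z| = 198/43.8 = 4.52 A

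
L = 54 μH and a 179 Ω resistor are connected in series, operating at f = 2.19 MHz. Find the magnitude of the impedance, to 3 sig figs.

764 Ω

ω = 2πf = 1.376e+07 rad/s
X_L = ωL = 743 Ω
Z = 179 + j743 Ω
|Z| = √(179² + 743²) = 764 Ω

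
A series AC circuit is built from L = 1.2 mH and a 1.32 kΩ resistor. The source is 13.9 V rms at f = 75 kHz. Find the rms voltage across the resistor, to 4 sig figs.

12.78 V

ω = 2πf = 471200 rad/s
X_L = ωL = 565.5 Ω
Z = 1320 + j565.5 Ω
|Z| = √(1320² + 565.5²) = 1436 Ω
I = V/|Z| = 9.679 mA
V_R = I·|Z_R| = 0.009679 × 1320 = 12.78 V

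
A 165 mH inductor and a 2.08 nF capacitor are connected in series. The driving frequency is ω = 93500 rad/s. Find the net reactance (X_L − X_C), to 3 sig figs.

X_L = ωL = 15400 Ω
X_C = 1/(ωC) = 5140 Ω
X = 15400 − 5140 = 10300 Ω

10300 Ω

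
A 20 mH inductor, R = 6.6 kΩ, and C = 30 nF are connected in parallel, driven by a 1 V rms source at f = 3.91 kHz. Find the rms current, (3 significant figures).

ω = 2πf = 24570 rad/s
X_L = ωL = 491 Ω
X_C = 1/(ωC) = 1360 Ω
Parallel: admittances add. Y = 1/R + 1/(jωL) + jωC
Y = (0.000152 − j0.00130) S
|Y| = 0.00131 S → |Z| = 1/|Y| = 765 Ω, ∠Z = −∠Y = 83.3°
I = V/|Z| = 1/765 = 1.31 mA

1.31 mA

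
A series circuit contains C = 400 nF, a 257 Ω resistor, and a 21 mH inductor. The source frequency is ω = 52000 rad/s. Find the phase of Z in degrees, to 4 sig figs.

X_L = ωL = 1092 Ω
X_C = 1/(ωC) = 48.08 Ω
Net reactance X = X_L − X_C = 1044 Ω
Z = 257.0 + j1044 Ω
|Z| = √(257.0² + 1044²) = 1075 Ω
∠Z = arctan(1044/257.0) = 76.17°

76.17°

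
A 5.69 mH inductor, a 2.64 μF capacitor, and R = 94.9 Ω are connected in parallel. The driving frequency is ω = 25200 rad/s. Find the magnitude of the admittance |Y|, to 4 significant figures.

60.48 mS

X_L = ωL = 143.4 Ω
X_C = 1/(ωC) = 15.03 Ω
Parallel: admittances add. Y = 1/R + 1/(jωL) + jωC
Y = (0.01054 + j0.05955) S
|Y| = 0.06048 S → |Z| = 1/|Y| = 16.53 Ω, ∠Z = −∠Y = -79.97°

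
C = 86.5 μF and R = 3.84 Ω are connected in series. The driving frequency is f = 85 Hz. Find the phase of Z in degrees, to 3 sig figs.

-79.9°

ω = 2πf = 534.1 rad/s
X_C = 1/(ωC) = 21.6 Ω
Z = 3.84 − j21.6 Ω
|Z| = √(3.84² + 21.6²) = 22.0 Ω
∠Z = arctan(-21.6/3.84) = -79.9°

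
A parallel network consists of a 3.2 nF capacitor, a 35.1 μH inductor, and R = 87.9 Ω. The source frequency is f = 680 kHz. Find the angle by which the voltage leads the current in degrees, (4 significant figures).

ω = 2πf = 4.273e+06 rad/s
X_L = ωL = 150.0 Ω
X_C = 1/(ωC) = 73.14 Ω
Parallel: admittances add. Y = 1/R + 1/(jωL) + jωC
Y = (0.01138 + j0.007004) S
|Y| = 0.01336 S → |Z| = 1/|Y| = 74.85 Ω, ∠Z = −∠Y = -31.62°

-31.62°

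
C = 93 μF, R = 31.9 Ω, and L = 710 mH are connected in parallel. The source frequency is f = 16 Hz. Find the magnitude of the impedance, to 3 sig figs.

ω = 2πf = 100.5 rad/s
X_L = ωL = 71.4 Ω
X_C = 1/(ωC) = 107 Ω
Parallel: admittances add. Y = 1/R + 1/(jωL) + jωC
Y = (0.0313 − j0.00466) S
|Y| = 0.0317 S → |Z| = 1/|Y| = 31.6 Ω, ∠Z = −∠Y = 8.46°

31.6 Ω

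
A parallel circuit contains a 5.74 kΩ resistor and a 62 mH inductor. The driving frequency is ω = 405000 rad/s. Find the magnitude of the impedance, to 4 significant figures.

5596 Ω

X_L = ωL = 25110 Ω
Parallel: admittances add. Y = 1/R + 1/(jωL)
Y = (0.0001742 − j3.982e-05) S
|Y| = 0.0001787 S → |Z| = 1/|Y| = 5596 Ω, ∠Z = −∠Y = 12.88°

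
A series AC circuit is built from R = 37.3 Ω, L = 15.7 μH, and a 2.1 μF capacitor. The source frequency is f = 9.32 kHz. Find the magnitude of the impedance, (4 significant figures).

ω = 2πf = 58560 rad/s
X_L = ωL = 0.9194 Ω
X_C = 1/(ωC) = 8.132 Ω
Net reactance X = X_L − X_C = -7.212 Ω
Z = 37.30 − j7.212 Ω
|Z| = √(37.30² + 7.212²) = 37.99 Ω

37.99 Ω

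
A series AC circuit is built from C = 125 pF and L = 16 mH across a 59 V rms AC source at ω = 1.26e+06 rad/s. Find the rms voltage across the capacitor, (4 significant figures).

27.12 V

X_L = ωL = 20160 Ω
X_C = 1/(ωC) = 6349 Ω
Net reactance X = X_L − X_C = 13810 Ω
Z = j13810 Ω
|Z| = √(0² + 13810²) = 13810 Ω
I = V/|Z| = 4.272 mA
V_C = I·|Z_C| = 0.004272 × 6349 = 27.12 V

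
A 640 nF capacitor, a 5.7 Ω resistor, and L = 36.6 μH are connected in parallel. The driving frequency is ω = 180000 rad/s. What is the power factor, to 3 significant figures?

X_L = ωL = 6.59 Ω
X_C = 1/(ωC) = 8.68 Ω
Parallel: admittances add. Y = 1/R + 1/(jωL) + jωC
Y = (0.175 − j0.0366) S
|Y| = 0.179 S → |Z| = 1/|Y| = 5.58 Ω, ∠Z = −∠Y = 11.8°
cos φ = cos(11.8°) = 0.979

0.979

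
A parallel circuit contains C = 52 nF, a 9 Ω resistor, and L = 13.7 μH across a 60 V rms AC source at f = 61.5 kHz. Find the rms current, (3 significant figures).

12.1 A

ω = 2πf = 386400 rad/s
X_L = ωL = 5.29 Ω
X_C = 1/(ωC) = 49.8 Ω
Parallel: admittances add. Y = 1/R + 1/(jωL) + jωC
Y = (0.111 − j0.169) S
|Y| = 0.202 S → |Z| = 1/|Y| = 4.95 Ω, ∠Z = −∠Y = 56.6°
I = V/|Z| = 60/4.95 = 12.1 A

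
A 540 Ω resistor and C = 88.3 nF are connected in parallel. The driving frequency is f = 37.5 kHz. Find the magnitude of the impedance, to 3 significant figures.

ω = 2πf = 235600 rad/s
X_C = 1/(ωC) = 48.1 Ω
Parallel: admittances add. Y = 1/R + jωC
Y = (0.00185 + j0.0208) S
|Y| = 0.0209 S → |Z| = 1/|Y| = 47.9 Ω, ∠Z = −∠Y = -84.9°

47.9 Ω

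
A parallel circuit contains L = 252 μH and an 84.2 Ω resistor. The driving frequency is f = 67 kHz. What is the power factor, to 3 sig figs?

ω = 2πf = 421000 rad/s
X_L = ωL = 106 Ω
Parallel: admittances add. Y = 1/R + 1/(jωL)
Y = (0.0119 − j0.00943) S
|Y| = 0.0152 S → |Z| = 1/|Y| = 66.0 Ω, ∠Z = −∠Y = 38.4°
cos φ = cos(38.4°) = 0.783

0.783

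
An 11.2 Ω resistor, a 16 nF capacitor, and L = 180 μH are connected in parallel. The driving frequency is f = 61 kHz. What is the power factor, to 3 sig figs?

0.996

ω = 2πf = 383300 rad/s
X_L = ωL = 69.0 Ω
X_C = 1/(ωC) = 163 Ω
Parallel: admittances add. Y = 1/R + 1/(jωL) + jωC
Y = (0.0893 − j0.00836) S
|Y| = 0.0897 S → |Z| = 1/|Y| = 11.2 Ω, ∠Z = −∠Y = 5.35°
cos φ = cos(5.35°) = 0.996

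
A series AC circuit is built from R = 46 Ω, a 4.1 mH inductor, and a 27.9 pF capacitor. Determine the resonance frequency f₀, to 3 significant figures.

471 kHz

ω₀ = 1/√(LC) = 1/√(0.0041 × 2.79e-11) = 2.957e+06 rad/s
f₀ = ω₀/(2π) = 471 kHz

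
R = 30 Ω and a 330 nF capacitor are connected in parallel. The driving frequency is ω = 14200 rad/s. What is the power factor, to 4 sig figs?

0.9903

X_C = 1/(ωC) = 213.4 Ω
Parallel: admittances add. Y = 1/R + jωC
Y = (0.03333 + j0.004686) S
|Y| = 0.03366 S → |Z| = 1/|Y| = 29.71 Ω, ∠Z = −∠Y = -8.002°
cos φ = cos(-8.002°) = 0.9903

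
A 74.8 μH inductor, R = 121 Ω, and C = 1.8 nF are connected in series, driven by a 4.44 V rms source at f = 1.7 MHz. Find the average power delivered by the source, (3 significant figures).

ω = 2πf = 1.068e+07 rad/s
X_L = ωL = 799 Ω
X_C = 1/(ωC) = 52.0 Ω
Net reactance X = X_L − X_C = 747 Ω
Z = 121 + j747 Ω
|Z| = √(121² + 747²) = 757 Ω
∠Z = arctan(747/121) = 80.8°
I = V/|Z| = 5.87 mA
P = VI cos φ = 4.44 × 0.00587 × cos(80.8°) = 4.17 mW

4.17 mW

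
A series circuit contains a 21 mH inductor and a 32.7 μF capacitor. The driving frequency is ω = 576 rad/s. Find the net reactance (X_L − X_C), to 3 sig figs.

X_L = ωL = 12.1 Ω
X_C = 1/(ωC) = 53.1 Ω
X = 12.1 − 53.1 = -41.0 Ω

-41.0 Ω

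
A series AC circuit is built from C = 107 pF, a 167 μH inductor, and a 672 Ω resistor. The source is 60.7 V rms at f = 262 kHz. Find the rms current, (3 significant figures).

11.2 mA

ω = 2πf = 1.646e+06 rad/s
X_L = ωL = 275 Ω
X_C = 1/(ωC) = 5680 Ω
Net reactance X = X_L − X_C = -5400 Ω
Z = 672 − j5400 Ω
|Z| = √(672² + 5400²) = 5440 Ω
I = V/|Z| = 60.7/5440 = 11.2 mA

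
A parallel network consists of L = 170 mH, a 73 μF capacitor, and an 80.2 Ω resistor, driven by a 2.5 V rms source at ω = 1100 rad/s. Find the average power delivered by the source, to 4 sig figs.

X_L = ωL = 187.0 Ω
X_C = 1/(ωC) = 12.45 Ω
Parallel: admittances add. Y = 1/R + 1/(jωL) + jωC
Y = (0.01247 + j0.07495) S
|Y| = 0.07598 S → |Z| = 1/|Y| = 13.16 Ω, ∠Z = −∠Y = -80.55°
I = V/|Z| = 190.0 mA
P = VI cos φ = 2.5 × 0.1900 × cos(-80.55°) = 77.93 mW

77.93 mW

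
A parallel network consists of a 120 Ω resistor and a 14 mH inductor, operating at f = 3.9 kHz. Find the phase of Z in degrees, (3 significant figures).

ω = 2πf = 24500 rad/s
X_L = ωL = 343 Ω
Parallel: admittances add. Y = 1/R + 1/(jωL)
Y = (0.00833 − j0.00291) S
|Y| = 0.00883 S → |Z| = 1/|Y| = 113 Ω, ∠Z = −∠Y = 19.3°

19.3°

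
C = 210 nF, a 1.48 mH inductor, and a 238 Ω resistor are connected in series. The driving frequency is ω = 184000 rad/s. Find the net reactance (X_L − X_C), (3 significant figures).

X_L = ωL = 272 Ω
X_C = 1/(ωC) = 25.9 Ω
X = 272 − 25.9 = 246 Ω

246 Ω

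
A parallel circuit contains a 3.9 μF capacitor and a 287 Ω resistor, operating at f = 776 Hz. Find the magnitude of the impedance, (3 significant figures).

51.7 Ω

ω = 2πf = 4876 rad/s
X_C = 1/(ωC) = 52.6 Ω
Parallel: admittances add. Y = 1/R + jωC
Y = (0.00348 + j0.0190) S
|Y| = 0.0193 S → |Z| = 1/|Y| = 51.7 Ω, ∠Z = −∠Y = -79.6°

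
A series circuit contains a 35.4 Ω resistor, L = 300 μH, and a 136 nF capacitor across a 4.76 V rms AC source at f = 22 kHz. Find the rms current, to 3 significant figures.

128 mA

ω = 2πf = 138200 rad/s
X_L = ωL = 41.5 Ω
X_C = 1/(ωC) = 53.2 Ω
Net reactance X = X_L − X_C = -11.7 Ω
Z = 35.4 − j11.7 Ω
|Z| = √(35.4² + 11.7²) = 37.3 Ω
I = V/|Z| = 4.76/37.3 = 128 mA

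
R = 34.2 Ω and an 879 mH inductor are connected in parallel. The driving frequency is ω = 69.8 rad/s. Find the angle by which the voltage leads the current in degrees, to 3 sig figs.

29.1°

X_L = ωL = 61.4 Ω
Parallel: admittances add. Y = 1/R + 1/(jωL)
Y = (0.0292 − j0.0163) S
|Y| = 0.0335 S → |Z| = 1/|Y| = 29.9 Ω, ∠Z = −∠Y = 29.1°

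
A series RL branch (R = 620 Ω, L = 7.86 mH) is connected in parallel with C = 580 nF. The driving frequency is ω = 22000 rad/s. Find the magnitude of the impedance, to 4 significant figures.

80.43 Ω

X_L = ωL = 172.9 Ω
X_C = 1/(ωC) = 78.37 Ω
Branch 1 (R+jX_L): Z₁ = 620.0 + j172.9 Ω, |Z₁| = 643.7 Ω
Branch 2 (−jX_C): Z₂ = −j78.37 Ω
Parallel: Z = Z₁Z₂/(Z₁+Z₂), |Z| = 80.43 Ω, ∠Z = -83.09°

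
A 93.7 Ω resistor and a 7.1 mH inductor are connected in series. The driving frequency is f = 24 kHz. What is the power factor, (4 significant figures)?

0.08718

ω = 2πf = 150800 rad/s
X_L = ωL = 1071 Ω
Z = 93.70 + j1071 Ω
|Z| = √(93.70² + 1071²) = 1075 Ω
∠Z = arctan(1071/93.70) = 85.00°
cos φ = cos(85.00°) = 0.08718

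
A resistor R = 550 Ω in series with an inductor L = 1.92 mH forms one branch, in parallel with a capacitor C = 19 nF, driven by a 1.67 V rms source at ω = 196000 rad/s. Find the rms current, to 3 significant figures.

5.23 mA

X_L = ωL = 376 Ω
X_C = 1/(ωC) = 269 Ω
Branch 1 (R+jX_L): Z₁ = 550 + j376 Ω, |Z₁| = 666 Ω
Branch 2 (−jX_C): Z₂ = −j269 Ω
Parallel: Z = Z₁Z₂/(Z₁+Z₂), |Z| = 319 Ω, ∠Z = -66.7°
I = V/|Z| = 1.67/319 = 5.23 mA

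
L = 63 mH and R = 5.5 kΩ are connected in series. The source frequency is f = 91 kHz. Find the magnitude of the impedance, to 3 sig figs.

ω = 2πf = 571800 rad/s
X_L = ωL = 36000 Ω
Z = 5500 + j36000 Ω
|Z| = √(5500² + 36000²) = 36400 Ω

36400 Ω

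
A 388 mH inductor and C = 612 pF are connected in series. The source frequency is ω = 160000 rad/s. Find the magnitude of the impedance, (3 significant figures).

51900 Ω

X_L = ωL = 62100 Ω
X_C = 1/(ωC) = 10200 Ω
Net reactance X = X_L − X_C = 51900 Ω
Z = j51900 Ω
|Z| = √(0² + 51900²) = 51900 Ω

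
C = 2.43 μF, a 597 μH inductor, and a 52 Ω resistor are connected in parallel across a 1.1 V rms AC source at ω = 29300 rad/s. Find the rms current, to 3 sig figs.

X_L = ωL = 17.5 Ω
X_C = 1/(ωC) = 14.0 Ω
Parallel: admittances add. Y = 1/R + 1/(jωL) + jωC
Y = (0.0192 + j0.0140) S
|Y| = 0.0238 S → |Z| = 1/|Y| = 42.0 Ω, ∠Z = −∠Y = -36.1°
I = V/|Z| = 1.1/42.0 = 26.2 mA

26.2 mA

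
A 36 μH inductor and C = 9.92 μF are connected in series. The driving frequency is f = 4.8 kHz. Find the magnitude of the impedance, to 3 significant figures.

ω = 2πf = 30160 rad/s
X_L = ωL = 1.09 Ω
X_C = 1/(ωC) = 3.34 Ω
Net reactance X = X_L − X_C = -2.26 Ω
Z = − j2.26 Ω
|Z| = √(0² + 2.26²) = 2.26 Ω

2.26 Ω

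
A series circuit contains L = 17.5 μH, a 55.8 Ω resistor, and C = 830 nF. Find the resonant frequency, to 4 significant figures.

ω₀ = 1/√(LC) = 1/√(1.75e-05 × 8.3e-07) = 262400 rad/s
f₀ = ω₀/(2π) = 41.76 kHz

41.76 kHz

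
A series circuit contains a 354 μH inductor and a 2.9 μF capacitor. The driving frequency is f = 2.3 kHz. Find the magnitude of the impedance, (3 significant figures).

18.7 Ω

ω = 2πf = 14450 rad/s
X_L = ωL = 5.12 Ω
X_C = 1/(ωC) = 23.9 Ω
Net reactance X = X_L − X_C = -18.7 Ω
Z = − j18.7 Ω
|Z| = √(0² + 18.7²) = 18.7 Ω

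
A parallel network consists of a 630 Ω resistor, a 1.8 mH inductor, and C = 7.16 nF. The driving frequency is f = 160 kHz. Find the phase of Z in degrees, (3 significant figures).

-76.6°

ω = 2πf = 1.005e+06 rad/s
X_L = ωL = 1810 Ω
X_C = 1/(ωC) = 139 Ω
Parallel: admittances add. Y = 1/R + 1/(jωL) + jωC
Y = (0.00159 + j0.00665) S
|Y| = 0.00683 S → |Z| = 1/|Y| = 146 Ω, ∠Z = −∠Y = -76.6°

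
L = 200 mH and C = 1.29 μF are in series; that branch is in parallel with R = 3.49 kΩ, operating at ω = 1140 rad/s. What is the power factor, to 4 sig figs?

0.1284

X_L = ωL = 228.0 Ω
X_C = 1/(ωC) = 680.0 Ω
Branch 1: Z₁ = R = 3490 Ω
Branch 2 (series LC): Z₂ = j(X_L − X_C) = −j452.0 Ω
Parallel: Z = Z₁Z₂/(Z₁+Z₂), |Z| = 448.3 Ω, ∠Z = -82.62°
cos φ = cos(-82.62°) = 0.1284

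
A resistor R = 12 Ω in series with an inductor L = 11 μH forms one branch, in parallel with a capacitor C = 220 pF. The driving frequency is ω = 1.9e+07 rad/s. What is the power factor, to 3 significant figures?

0.422

X_L = ωL = 209 Ω
X_C = 1/(ωC) = 239 Ω
Branch 1 (R+jX_L): Z₁ = 12.0 + j209 Ω, |Z₁| = 209 Ω
Branch 2 (−jX_C): Z₂ = −j239 Ω
Parallel: Z = Z₁Z₂/(Z₁+Z₂), |Z| = 1540 Ω, ∠Z = 65.1°
cos φ = cos(65.1°) = 0.422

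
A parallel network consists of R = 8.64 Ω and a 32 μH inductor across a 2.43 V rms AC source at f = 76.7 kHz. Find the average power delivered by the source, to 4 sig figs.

ω = 2πf = 481900 rad/s
X_L = ωL = 15.42 Ω
Parallel: admittances add. Y = 1/R + 1/(jωL)
Y = (0.1157 − j0.06484) S
|Y| = 0.1327 S → |Z| = 1/|Y| = 7.538 Ω, ∠Z = −∠Y = 29.26°
I = V/|Z| = 322.4 mA
P = VI cos φ = 2.43 × 0.3224 × cos(29.26°) = 683.4 mW

683.4 mW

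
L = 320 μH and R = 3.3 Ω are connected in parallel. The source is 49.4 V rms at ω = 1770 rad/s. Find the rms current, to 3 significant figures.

88.5 A

X_L = ωL = 0.566 Ω
Parallel: admittances add. Y = 1/R + 1/(jωL)
Y = (0.303 − j1.77) S
|Y| = 1.79 S → |Z| = 1/|Y| = 0.558 Ω, ∠Z = −∠Y = 80.3°
I = V/|Z| = 49.4/0.558 = 88.5 A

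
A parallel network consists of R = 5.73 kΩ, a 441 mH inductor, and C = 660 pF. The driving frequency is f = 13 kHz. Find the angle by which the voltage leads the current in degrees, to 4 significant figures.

-8.521°

ω = 2πf = 81680 rad/s
X_L = ωL = 36020 Ω
X_C = 1/(ωC) = 18550 Ω
Parallel: admittances add. Y = 1/R + 1/(jωL) + jωC
Y = (0.0001745 + j2.615e-05) S
|Y| = 0.0001765 S → |Z| = 1/|Y| = 5667 Ω, ∠Z = −∠Y = -8.521°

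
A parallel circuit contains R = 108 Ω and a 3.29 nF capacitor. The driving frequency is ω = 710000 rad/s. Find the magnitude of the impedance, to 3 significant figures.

105 Ω

X_C = 1/(ωC) = 428 Ω
Parallel: admittances add. Y = 1/R + jωC
Y = (0.00926 + j0.00234) S
|Y| = 0.00955 S → |Z| = 1/|Y| = 105 Ω, ∠Z = −∠Y = -14.2°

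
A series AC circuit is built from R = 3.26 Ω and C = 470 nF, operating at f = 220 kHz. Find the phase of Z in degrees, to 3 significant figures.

-25.3°

ω = 2πf = 1.382e+06 rad/s
X_C = 1/(ωC) = 1.54 Ω
Z = 3.26 − j1.54 Ω
|Z| = √(3.26² + 1.54²) = 3.61 Ω
∠Z = arctan(-1.54/3.26) = -25.3°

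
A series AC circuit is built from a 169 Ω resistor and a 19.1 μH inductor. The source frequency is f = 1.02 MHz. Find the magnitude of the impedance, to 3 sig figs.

ω = 2πf = 6.409e+06 rad/s
X_L = ωL = 122 Ω
Z = 169 + j122 Ω
|Z| = √(169² + 122²) = 209 Ω

209 Ω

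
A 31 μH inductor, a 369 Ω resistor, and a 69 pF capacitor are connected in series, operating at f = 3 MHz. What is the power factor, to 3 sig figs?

0.894

ω = 2πf = 1.885e+07 rad/s
X_L = ωL = 584 Ω
X_C = 1/(ωC) = 769 Ω
Net reactance X = X_L − X_C = -185 Ω
Z = 369 − j185 Ω
|Z| = √(369² + 185²) = 413 Ω
∠Z = arctan(-185/369) = -26.6°
cos φ = cos(-26.6°) = 0.894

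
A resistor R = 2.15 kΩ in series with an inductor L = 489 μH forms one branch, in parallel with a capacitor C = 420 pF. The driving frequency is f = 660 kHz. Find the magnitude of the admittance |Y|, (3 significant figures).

1.53 mS

ω = 2πf = 4.147e+06 rad/s
X_L = ωL = 2030 Ω
X_C = 1/(ωC) = 574 Ω
Branch 1 (R+jX_L): Z₁ = 2150 + j2030 Ω, |Z₁| = 2960 Ω
Branch 2 (−jX_C): Z₂ = −j574 Ω
Parallel: Z = Z₁Z₂/(Z₁+Z₂), |Z| = 654 Ω, ∠Z = -80.7°
|Y| = 1/|Z| = 1.53 mS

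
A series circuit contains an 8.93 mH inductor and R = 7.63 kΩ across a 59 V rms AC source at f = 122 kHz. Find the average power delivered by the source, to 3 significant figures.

253 mW

ω = 2πf = 766500 rad/s
X_L = ωL = 6850 Ω
Z = 7630 + j6850 Ω
|Z| = √(7630² + 6850²) = 10300 Ω
∠Z = arctan(6850/7630) = 41.9°
I = V/|Z| = 5.76 mA
P = VI cos φ = 59 × 0.00576 × cos(41.9°) = 253 mW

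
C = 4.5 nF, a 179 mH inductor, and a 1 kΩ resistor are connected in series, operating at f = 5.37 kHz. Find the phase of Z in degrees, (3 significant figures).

ω = 2πf = 33740 rad/s
X_L = ωL = 6040 Ω
X_C = 1/(ωC) = 6590 Ω
Net reactance X = X_L − X_C = -547 Ω
Z = 1000 − j547 Ω
|Z| = √(1000² + 547²) = 1140 Ω
∠Z = arctan(-547/1000) = -28.7°

-28.7°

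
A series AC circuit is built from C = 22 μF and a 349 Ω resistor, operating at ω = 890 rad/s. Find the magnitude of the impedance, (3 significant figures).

X_C = 1/(ωC) = 51.1 Ω
Z = 349 − j51.1 Ω
|Z| = √(349² + 51.1²) = 353 Ω

353 Ω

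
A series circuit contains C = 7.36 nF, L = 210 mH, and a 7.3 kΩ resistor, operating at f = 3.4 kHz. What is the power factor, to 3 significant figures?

ω = 2πf = 21360 rad/s
X_L = ωL = 4490 Ω
X_C = 1/(ωC) = 6360 Ω
Net reactance X = X_L − X_C = -1870 Ω
Z = 7300 − j1870 Ω
|Z| = √(7300² + 1870²) = 7540 Ω
∠Z = arctan(-1870/7300) = -14.4°
cos φ = cos(-14.4°) = 0.969

0.969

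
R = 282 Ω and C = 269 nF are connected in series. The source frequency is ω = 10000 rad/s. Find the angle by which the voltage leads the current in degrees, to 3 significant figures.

X_C = 1/(ωC) = 372 Ω
Z = 282 − j372 Ω
|Z| = √(282² + 372²) = 467 Ω
∠Z = arctan(-372/282) = -52.8°

-52.8°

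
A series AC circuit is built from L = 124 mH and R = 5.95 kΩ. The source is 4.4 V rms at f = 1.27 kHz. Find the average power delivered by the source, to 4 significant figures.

3.166 mW

ω = 2πf = 7980 rad/s
X_L = ωL = 989.5 Ω
Z = 5950 + j989.5 Ω
|Z| = √(5950² + 989.5²) = 6032 Ω
∠Z = arctan(989.5/5950) = 9.442°
I = V/|Z| = 729.5 μA
P = VI cos φ = 4.4 × 0.0007295 × cos(9.442°) = 3.166 mW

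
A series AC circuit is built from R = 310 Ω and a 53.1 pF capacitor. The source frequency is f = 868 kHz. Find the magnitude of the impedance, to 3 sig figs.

ω = 2πf = 5.454e+06 rad/s
X_C = 1/(ωC) = 3450 Ω
Z = 310 − j3450 Ω
|Z| = √(310² + 3450²) = 3470 Ω

3470 Ω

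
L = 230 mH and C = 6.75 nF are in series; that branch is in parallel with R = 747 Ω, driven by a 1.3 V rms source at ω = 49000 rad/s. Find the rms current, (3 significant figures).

X_L = ωL = 11300 Ω
X_C = 1/(ωC) = 3020 Ω
Branch 1: Z₁ = R = 747 Ω
Branch 2 (series LC): Z₂ = j(X_L − X_C) = j8250 Ω
Parallel: Z = Z₁Z₂/(Z₁+Z₂), |Z| = 744 Ω, ∠Z = 5.18°
I = V/|Z| = 1.3/744 = 1.75 mA

1.75 mA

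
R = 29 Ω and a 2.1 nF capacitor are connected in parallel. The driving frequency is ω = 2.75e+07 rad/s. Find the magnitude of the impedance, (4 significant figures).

14.87 Ω

X_C = 1/(ωC) = 17.32 Ω
Parallel: admittances add. Y = 1/R + jωC
Y = (0.03448 + j0.05775) S
|Y| = 0.06726 S → |Z| = 1/|Y| = 14.87 Ω, ∠Z = −∠Y = -59.16°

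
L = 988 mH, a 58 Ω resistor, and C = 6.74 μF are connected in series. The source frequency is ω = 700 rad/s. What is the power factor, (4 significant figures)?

X_L = ωL = 691.6 Ω
X_C = 1/(ωC) = 212.0 Ω
Net reactance X = X_L − X_C = 479.6 Ω
Z = 58.00 + j479.6 Ω
|Z| = √(58.00² + 479.6²) = 483.1 Ω
∠Z = arctan(479.6/58.00) = 83.11°
cos φ = cos(83.11°) = 0.1200

0.1200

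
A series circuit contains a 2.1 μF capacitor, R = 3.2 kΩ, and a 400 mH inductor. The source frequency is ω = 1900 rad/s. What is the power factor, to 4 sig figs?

X_L = ωL = 760.0 Ω
X_C = 1/(ωC) = 250.6 Ω
Net reactance X = X_L − X_C = 509.4 Ω
Z = 3200 + j509.4 Ω
|Z| = √(3200² + 509.4²) = 3240 Ω
∠Z = arctan(509.4/3200) = 9.044°
cos φ = cos(9.044°) = 0.9876

0.9876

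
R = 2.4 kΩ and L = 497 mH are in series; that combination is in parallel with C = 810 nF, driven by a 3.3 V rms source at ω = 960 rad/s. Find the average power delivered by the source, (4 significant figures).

X_L = ωL = 477.1 Ω
X_C = 1/(ωC) = 1286 Ω
Branch 1 (R+jX_L): Z₁ = 2400 + j477.1 Ω, |Z₁| = 2447 Ω
Branch 2 (−jX_C): Z₂ = −j1286 Ω
Parallel: Z = Z₁Z₂/(Z₁+Z₂), |Z| = 1243 Ω, ∠Z = -60.13°
I = V/|Z| = 2.656 mA
P = VI cos φ = 3.3 × 0.002656 × cos(-60.13°) = 4.365 mW

4.365 mW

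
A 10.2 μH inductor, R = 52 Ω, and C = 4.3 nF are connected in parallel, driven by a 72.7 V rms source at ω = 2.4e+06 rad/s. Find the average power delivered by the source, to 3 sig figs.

X_L = ωL = 24.5 Ω
X_C = 1/(ωC) = 96.9 Ω
Parallel: admittances add. Y = 1/R + 1/(jωL) + jωC
Y = (0.0192 − j0.0305) S
|Y| = 0.0361 S → |Z| = 1/|Y| = 27.7 Ω, ∠Z = −∠Y = 57.8°
I = V/|Z| = 2.62 A
P = VI cos φ = 72.7 × 2.62 × cos(57.8°) = 102 W

102 W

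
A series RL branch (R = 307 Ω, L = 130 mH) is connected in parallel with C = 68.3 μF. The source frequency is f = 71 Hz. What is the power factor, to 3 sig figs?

ω = 2πf = 446.1 rad/s
X_L = ωL = 58.0 Ω
X_C = 1/(ωC) = 32.8 Ω
Branch 1 (R+jX_L): Z₁ = 307 + j58.0 Ω, |Z₁| = 312 Ω
Branch 2 (−jX_C): Z₂ = −j32.8 Ω
Parallel: Z = Z₁Z₂/(Z₁+Z₂), |Z| = 33.3 Ω, ∠Z = -84.0°
cos φ = cos(-84.0°) = 0.105

0.105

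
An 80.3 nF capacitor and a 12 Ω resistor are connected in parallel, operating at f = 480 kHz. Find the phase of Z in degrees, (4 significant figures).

-71.01°

ω = 2πf = 3.016e+06 rad/s
X_C = 1/(ωC) = 4.129 Ω
Parallel: admittances add. Y = 1/R + jωC
Y = (0.08333 + j0.2422) S
|Y| = 0.2561 S → |Z| = 1/|Y| = 3.904 Ω, ∠Z = −∠Y = -71.01°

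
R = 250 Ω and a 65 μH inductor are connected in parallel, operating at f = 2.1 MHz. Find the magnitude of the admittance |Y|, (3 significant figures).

ω = 2πf = 1.319e+07 rad/s
X_L = ωL = 858 Ω
Parallel: admittances add. Y = 1/R + 1/(jωL)
Y = (0.00400 − j0.00117) S
|Y| = 0.00417 S → |Z| = 1/|Y| = 240 Ω, ∠Z = −∠Y = 16.3°

4.17 mS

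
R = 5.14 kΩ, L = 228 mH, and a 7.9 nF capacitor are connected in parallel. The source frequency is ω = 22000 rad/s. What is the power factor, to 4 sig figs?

X_L = ωL = 5016 Ω
X_C = 1/(ωC) = 5754 Ω
Parallel: admittances add. Y = 1/R + 1/(jωL) + jωC
Y = (0.0001946 − j2.556e-05) S
|Y| = 0.0001962 S → |Z| = 1/|Y| = 5096 Ω, ∠Z = −∠Y = 7.485°
cos φ = cos(7.485°) = 0.9915

0.9915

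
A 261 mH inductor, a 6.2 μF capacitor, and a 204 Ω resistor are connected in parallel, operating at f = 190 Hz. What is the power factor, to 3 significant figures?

0.760

ω = 2πf = 1194 rad/s
X_L = ωL = 312 Ω
X_C = 1/(ωC) = 135 Ω
Parallel: admittances add. Y = 1/R + 1/(jωL) + jωC
Y = (0.00490 + j0.00419) S
|Y| = 0.00645 S → |Z| = 1/|Y| = 155 Ω, ∠Z = −∠Y = -40.5°
cos φ = cos(-40.5°) = 0.760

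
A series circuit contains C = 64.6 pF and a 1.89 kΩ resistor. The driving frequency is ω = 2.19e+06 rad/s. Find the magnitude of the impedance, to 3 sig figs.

X_C = 1/(ωC) = 7070 Ω
Z = 1890 − j7070 Ω
|Z| = √(1890² + 7070²) = 7320 Ω

7320 Ω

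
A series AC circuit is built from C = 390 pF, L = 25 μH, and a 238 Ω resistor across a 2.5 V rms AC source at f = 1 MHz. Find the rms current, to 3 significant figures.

7.23 mA

ω = 2πf = 6.283e+06 rad/s
X_L = ωL = 157 Ω
X_C = 1/(ωC) = 408 Ω
Net reactance X = X_L − X_C = -251 Ω
Z = 238 − j251 Ω
|Z| = √(238² + 251²) = 346 Ω
I = V/|Z| = 2.5/346 = 7.23 mA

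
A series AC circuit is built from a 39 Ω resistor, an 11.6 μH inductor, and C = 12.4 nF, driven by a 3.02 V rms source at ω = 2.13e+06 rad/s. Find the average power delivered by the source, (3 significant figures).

X_L = ωL = 24.7 Ω
X_C = 1/(ωC) = 37.9 Ω
Net reactance X = X_L − X_C = -13.2 Ω
Z = 39.0 − j13.2 Ω
|Z| = √(39.0² + 13.2²) = 41.2 Ω
∠Z = arctan(-13.2/39.0) = -18.6°
I = V/|Z| = 73.4 mA
P = VI cos φ = 3.02 × 0.0734 × cos(-18.6°) = 210 mW

210 mW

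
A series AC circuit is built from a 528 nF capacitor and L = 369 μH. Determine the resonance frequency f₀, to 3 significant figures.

ω₀ = 1/√(LC) = 1/√(0.000369 × 5.28e-07) = 71640 rad/s
f₀ = ω₀/(2π) = 11.4 kHz

11.4 kHz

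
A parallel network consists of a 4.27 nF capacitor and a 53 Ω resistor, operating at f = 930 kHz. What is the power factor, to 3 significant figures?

ω = 2πf = 5.843e+06 rad/s
X_C = 1/(ωC) = 40.1 Ω
Parallel: admittances add. Y = 1/R + jωC
Y = (0.0189 + j0.0250) S
|Y| = 0.0313 S → |Z| = 1/|Y| = 32.0 Ω, ∠Z = −∠Y = -52.9°
cos φ = cos(-52.9°) = 0.603

0.603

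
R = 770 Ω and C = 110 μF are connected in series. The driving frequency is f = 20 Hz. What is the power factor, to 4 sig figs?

0.9956

ω = 2πf = 125.7 rad/s
X_C = 1/(ωC) = 72.34 Ω
Z = 770.0 − j72.34 Ω
|Z| = √(770.0² + 72.34²) = 773.4 Ω
∠Z = arctan(-72.34/770.0) = -5.367°
cos φ = cos(-5.367°) = 0.9956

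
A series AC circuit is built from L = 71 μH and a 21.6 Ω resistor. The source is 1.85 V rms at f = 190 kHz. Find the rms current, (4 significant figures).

21.15 mA

ω = 2πf = 1.194e+06 rad/s
X_L = ωL = 84.76 Ω
Z = 21.60 + j84.76 Ω
|Z| = √(21.60² + 84.76²) = 87.47 Ω
I = V/|Z| = 1.85/87.47 = 21.15 mA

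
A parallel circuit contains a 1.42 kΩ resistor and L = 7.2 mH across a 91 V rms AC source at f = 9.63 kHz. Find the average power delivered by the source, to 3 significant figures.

5.83 W

ω = 2πf = 60510 rad/s
X_L = ωL = 436 Ω
Parallel: admittances add. Y = 1/R + 1/(jωL)
Y = (0.000704 − j0.00230) S
|Y| = 0.00240 S → |Z| = 1/|Y| = 416 Ω, ∠Z = −∠Y = 72.9°
I = V/|Z| = 218 mA
P = VI cos φ = 91 × 0.218 × cos(72.9°) = 5.83 W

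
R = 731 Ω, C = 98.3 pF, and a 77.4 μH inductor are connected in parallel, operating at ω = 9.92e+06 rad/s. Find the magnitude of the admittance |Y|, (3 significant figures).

1.41 mS

X_L = ωL = 768 Ω
X_C = 1/(ωC) = 1030 Ω
Parallel: admittances add. Y = 1/R + 1/(jωL) + jωC
Y = (0.00137 − j0.000327) S
|Y| = 0.00141 S → |Z| = 1/|Y| = 711 Ω, ∠Z = −∠Y = 13.5°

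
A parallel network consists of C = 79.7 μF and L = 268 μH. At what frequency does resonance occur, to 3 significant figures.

1.09 kHz

ω₀ = 1/√(LC) = 1/√(0.000268 × 7.97e-05) = 6842 rad/s
f₀ = ω₀/(2π) = 1.09 kHz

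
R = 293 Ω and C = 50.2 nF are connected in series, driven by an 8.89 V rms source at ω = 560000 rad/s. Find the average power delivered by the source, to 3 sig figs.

X_C = 1/(ωC) = 35.6 Ω
Z = 293 − j35.6 Ω
|Z| = √(293² + 35.6²) = 295 Ω
∠Z = arctan(-35.6/293) = -6.92°
I = V/|Z| = 30.1 mA
P = VI cos φ = 8.89 × 0.0301 × cos(-6.92°) = 266 mW

266 mW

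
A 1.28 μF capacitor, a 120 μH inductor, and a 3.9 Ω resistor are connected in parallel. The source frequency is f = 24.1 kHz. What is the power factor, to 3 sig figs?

0.879

ω = 2πf = 151400 rad/s
X_L = ωL = 18.2 Ω
X_C = 1/(ωC) = 5.16 Ω
Parallel: admittances add. Y = 1/R + 1/(jωL) + jωC
Y = (0.256 + j0.139) S
|Y| = 0.292 S → |Z| = 1/|Y| = 3.43 Ω, ∠Z = −∠Y = -28.4°
cos φ = cos(-28.4°) = 0.879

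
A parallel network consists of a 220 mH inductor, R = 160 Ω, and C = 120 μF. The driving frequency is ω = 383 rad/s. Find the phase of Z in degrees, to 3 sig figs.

-79.6°

X_L = ωL = 84.3 Ω
X_C = 1/(ωC) = 21.8 Ω
Parallel: admittances add. Y = 1/R + 1/(jωL) + jωC
Y = (0.00625 + j0.0341) S
|Y| = 0.0347 S → |Z| = 1/|Y| = 28.9 Ω, ∠Z = −∠Y = -79.6°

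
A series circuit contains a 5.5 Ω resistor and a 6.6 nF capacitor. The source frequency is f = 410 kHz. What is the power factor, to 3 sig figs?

0.0931

ω = 2πf = 2.576e+06 rad/s
X_C = 1/(ωC) = 58.8 Ω
Z = 5.50 − j58.8 Ω
|Z| = √(5.50² + 58.8²) = 59.1 Ω
∠Z = arctan(-58.8/5.50) = -84.7°
cos φ = cos(-84.7°) = 0.0931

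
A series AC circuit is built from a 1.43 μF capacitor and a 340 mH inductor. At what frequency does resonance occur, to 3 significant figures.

ω₀ = 1/√(LC) = 1/√(0.34 × 1.43e-06) = 1434 rad/s
f₀ = ω₀/(2π) = 228 Hz

228 Hz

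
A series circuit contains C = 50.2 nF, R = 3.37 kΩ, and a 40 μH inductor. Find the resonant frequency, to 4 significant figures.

ω₀ = 1/√(LC) = 1/√(4e-05 × 5.02e-08) = 705700 rad/s
f₀ = ω₀/(2π) = 112.3 kHz

112.3 kHz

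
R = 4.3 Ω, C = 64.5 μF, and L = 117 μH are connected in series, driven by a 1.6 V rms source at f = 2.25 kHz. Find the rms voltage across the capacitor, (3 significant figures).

ω = 2πf = 14140 rad/s
X_L = ωL = 1.65 Ω
X_C = 1/(ωC) = 1.10 Ω
Net reactance X = X_L − X_C = 0.557 Ω
Z = 4.30 + j0.557 Ω
|Z| = √(4.30² + 0.557²) = 4.34 Ω
I = V/|Z| = 369 mA
V_C = I·|Z_C| = 0.369 × 1.10 = 0.405 V

0.405 V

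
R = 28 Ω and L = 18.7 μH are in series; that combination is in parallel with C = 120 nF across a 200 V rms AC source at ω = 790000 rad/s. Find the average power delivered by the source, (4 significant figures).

1.117 kW

X_L = ωL = 14.77 Ω
X_C = 1/(ωC) = 10.55 Ω
Branch 1 (R+jX_L): Z₁ = 28.00 + j14.77 Ω, |Z₁| = 31.66 Ω
Branch 2 (−jX_C): Z₂ = −j10.55 Ω
Parallel: Z = Z₁Z₂/(Z₁+Z₂), |Z| = 11.79 Ω, ∠Z = -70.76°
I = V/|Z| = 16.96 A
P = VI cos φ = 200 × 16.96 × cos(-70.76°) = 1.117 kW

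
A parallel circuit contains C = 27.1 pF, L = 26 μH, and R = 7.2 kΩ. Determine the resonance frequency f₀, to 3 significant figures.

ω₀ = 1/√(LC) = 1/√(2.6e-05 × 2.71e-11) = 3.767e+07 rad/s
f₀ = ω₀/(2π) = 6.00 MHz

6.00 MHz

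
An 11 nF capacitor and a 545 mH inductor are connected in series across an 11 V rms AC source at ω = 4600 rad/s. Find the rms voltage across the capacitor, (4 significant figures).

X_L = ωL = 2507 Ω
X_C = 1/(ωC) = 19760 Ω
Net reactance X = X_L − X_C = -17260 Ω
Z = − j17260 Ω
|Z| = √(0² + 17260²) = 17260 Ω
I = V/|Z| = 637.5 μA
V_C = I·|Z_C| = 0.0006375 × 19760 = 12.60 V

12.60 V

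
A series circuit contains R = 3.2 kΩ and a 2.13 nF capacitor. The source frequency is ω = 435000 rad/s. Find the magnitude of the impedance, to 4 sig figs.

X_C = 1/(ωC) = 1079 Ω
Z = 3200 − j1079 Ω
|Z| = √(3200² + 1079²) = 3377 Ω

3377 Ω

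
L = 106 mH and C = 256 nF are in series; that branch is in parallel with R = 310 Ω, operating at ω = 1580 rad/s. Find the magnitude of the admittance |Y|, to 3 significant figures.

X_L = ωL = 167 Ω
X_C = 1/(ωC) = 2470 Ω
Branch 1: Z₁ = R = 310 Ω
Branch 2 (series LC): Z₂ = j(X_L − X_C) = −j2300 Ω
Parallel: Z = Z₁Z₂/(Z₁+Z₂), |Z| = 307 Ω, ∠Z = -7.66°
|Y| = 1/|Z| = 3.25 mS

3.25 mS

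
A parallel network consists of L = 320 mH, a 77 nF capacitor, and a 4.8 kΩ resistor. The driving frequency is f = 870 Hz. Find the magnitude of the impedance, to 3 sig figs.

3890 Ω

ω = 2πf = 5466 rad/s
X_L = ωL = 1750 Ω
X_C = 1/(ωC) = 2380 Ω
Parallel: admittances add. Y = 1/R + 1/(jωL) + jωC
Y = (0.000208 − j0.000151) S
|Y| = 0.000257 S → |Z| = 1/|Y| = 3890 Ω, ∠Z = −∠Y = 35.9°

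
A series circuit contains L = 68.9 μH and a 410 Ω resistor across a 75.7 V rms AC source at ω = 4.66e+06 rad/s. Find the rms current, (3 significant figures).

145 mA

X_L = ωL = 321 Ω
Z = 410 + j321 Ω
|Z| = √(410² + 321²) = 521 Ω
I = V/|Z| = 75.7/521 = 145 mA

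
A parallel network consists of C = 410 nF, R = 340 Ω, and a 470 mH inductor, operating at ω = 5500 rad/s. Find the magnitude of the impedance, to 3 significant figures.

X_L = ωL = 2580 Ω
X_C = 1/(ωC) = 443 Ω
Parallel: admittances add. Y = 1/R + 1/(jωL) + jωC
Y = (0.00294 + j0.00187) S
|Y| = 0.00348 S → |Z| = 1/|Y| = 287 Ω, ∠Z = −∠Y = -32.4°

287 Ω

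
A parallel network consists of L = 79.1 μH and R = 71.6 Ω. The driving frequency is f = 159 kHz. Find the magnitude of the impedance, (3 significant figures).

ω = 2πf = 999000 rad/s
X_L = ωL = 79.0 Ω
Parallel: admittances add. Y = 1/R + 1/(jωL)
Y = (0.0140 − j0.0127) S
|Y| = 0.0188 S → |Z| = 1/|Y| = 53.1 Ω, ∠Z = −∠Y = 42.2°

53.1 Ω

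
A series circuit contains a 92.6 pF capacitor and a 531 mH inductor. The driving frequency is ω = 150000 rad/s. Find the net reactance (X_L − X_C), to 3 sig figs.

X_L = ωL = 79600 Ω
X_C = 1/(ωC) = 72000 Ω
X = 79600 − 72000 = 7660 Ω

7660 Ω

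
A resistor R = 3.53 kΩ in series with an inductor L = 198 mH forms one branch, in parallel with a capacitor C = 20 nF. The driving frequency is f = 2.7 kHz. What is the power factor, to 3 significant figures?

0.601

ω = 2πf = 16960 rad/s
X_L = ωL = 3360 Ω
X_C = 1/(ωC) = 2950 Ω
Branch 1 (R+jX_L): Z₁ = 3530 + j3360 Ω, |Z₁| = 4870 Ω
Branch 2 (−jX_C): Z₂ = −j2950 Ω
Parallel: Z = Z₁Z₂/(Z₁+Z₂), |Z| = 4040 Ω, ∠Z = -53.1°
cos φ = cos(-53.1°) = 0.601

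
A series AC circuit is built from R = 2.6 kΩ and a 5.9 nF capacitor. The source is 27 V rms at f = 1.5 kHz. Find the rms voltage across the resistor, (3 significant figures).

ω = 2πf = 9425 rad/s
X_C = 1/(ωC) = 18000 Ω
Z = 2600 − j18000 Ω
|Z| = √(2600² + 18000²) = 18200 Ω
I = V/|Z| = 1.49 mA
V_R = I·|Z_R| = 0.00149 × 2600 = 3.86 V

3.86 V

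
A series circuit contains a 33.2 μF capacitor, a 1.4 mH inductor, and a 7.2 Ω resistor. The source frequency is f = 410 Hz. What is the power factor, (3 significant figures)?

0.665

ω = 2πf = 2576 rad/s
X_L = ωL = 3.61 Ω
X_C = 1/(ωC) = 11.7 Ω
Net reactance X = X_L − X_C = -8.09 Ω
Z = 7.20 − j8.09 Ω
|Z| = √(7.20² + 8.09²) = 10.8 Ω
∠Z = arctan(-8.09/7.20) = -48.3°
cos φ = cos(-48.3°) = 0.665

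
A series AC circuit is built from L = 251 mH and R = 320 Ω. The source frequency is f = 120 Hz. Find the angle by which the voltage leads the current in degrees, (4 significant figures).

ω = 2πf = 754.0 rad/s
X_L = ωL = 189.2 Ω
Z = 320.0 + j189.2 Ω
|Z| = √(320.0² + 189.2²) = 371.8 Ω
∠Z = arctan(189.2/320.0) = 30.60°

30.60°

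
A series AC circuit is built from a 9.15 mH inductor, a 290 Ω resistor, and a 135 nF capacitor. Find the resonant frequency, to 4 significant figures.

4.528 kHz

ω₀ = 1/√(LC) = 1/√(0.00915 × 1.35e-07) = 28450 rad/s
f₀ = ω₀/(2π) = 4.528 kHz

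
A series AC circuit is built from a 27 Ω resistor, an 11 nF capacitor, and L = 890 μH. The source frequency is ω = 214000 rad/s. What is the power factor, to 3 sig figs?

0.114

X_L = ωL = 190 Ω
X_C = 1/(ωC) = 425 Ω
Net reactance X = X_L − X_C = -234 Ω
Z = 27.0 − j234 Ω
|Z| = √(27.0² + 234²) = 236 Ω
∠Z = arctan(-234/27.0) = -83.4°
cos φ = cos(-83.4°) = 0.114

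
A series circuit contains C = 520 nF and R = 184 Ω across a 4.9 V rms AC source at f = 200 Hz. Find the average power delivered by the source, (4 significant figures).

1.860 mW

ω = 2πf = 1257 rad/s
X_C = 1/(ωC) = 1530 Ω
Z = 184.0 − j1530 Ω
|Z| = √(184.0² + 1530²) = 1541 Ω
∠Z = arctan(-1530/184.0) = -83.14°
I = V/|Z| = 3.179 mA
P = VI cos φ = 4.9 × 0.003179 × cos(-83.14°) = 1.860 mW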